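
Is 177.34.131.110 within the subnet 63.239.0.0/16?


Subnet network: 63.239.0.0
Test IP AND mask: 177.34.0.0
No, 177.34.131.110 is not in 63.239.0.0/16


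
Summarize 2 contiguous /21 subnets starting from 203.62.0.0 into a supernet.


Original prefix: /21
Number of subnets: 2 = 2^1
New prefix = 21 - 1 = 20
Supernet: 203.62.0.0/20


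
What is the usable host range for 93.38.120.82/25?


Network: 93.38.120.0
Broadcast: 93.38.120.127
First usable = network + 1
Last usable = broadcast - 1
Range: 93.38.120.1 to 93.38.120.126


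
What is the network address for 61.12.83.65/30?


IP:   00111101.00001100.01010011.01000001
Mask: 11111111.11111111.11111111.11111100
AND operation:
Net:  00111101.00001100.01010011.01000000
Network: 61.12.83.64/30


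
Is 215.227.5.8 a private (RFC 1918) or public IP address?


RFC 1918 private ranges:
  10.0.0.0/8 (10.0.0.0 - 10.255.255.255)
  172.16.0.0/12 (172.16.0.0 - 172.31.255.255)
  192.168.0.0/16 (192.168.0.0 - 192.168.255.255)
Public (not in any RFC 1918 range)


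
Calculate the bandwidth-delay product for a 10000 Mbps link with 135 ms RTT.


BDP = bandwidth * RTT
= 10000 Mbps * 135 ms
= 10000 * 1e6 * 135 / 1000 bits
= 1350000000 bits
= 168750000 bytes
= 164794.9219 KB
BDP = 1350000000 bits (168750000 bytes)


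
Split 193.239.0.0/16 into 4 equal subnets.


New prefix = 16 + 2 = 18
Each subnet has 16384 addresses
  193.239.0.0/18
  193.239.64.0/18
  193.239.128.0/18
  193.239.192.0/18
Subnets: 193.239.0.0/18, 193.239.64.0/18, 193.239.128.0/18, 193.239.192.0/18


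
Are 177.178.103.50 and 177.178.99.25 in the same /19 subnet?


Mask: 255.255.224.0
177.178.103.50 AND mask = 177.178.96.0
177.178.99.25 AND mask = 177.178.96.0
Yes, same subnet (177.178.96.0)


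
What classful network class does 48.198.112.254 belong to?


First octet: 48
Binary: 00110000
0xxxxxxx -> Class A (1-126)
Class A, default mask 255.0.0.0 (/8)


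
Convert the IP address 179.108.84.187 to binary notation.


179 = 10110011
108 = 01101100
84 = 01010100
187 = 10111011
Binary: 10110011.01101100.01010100.10111011


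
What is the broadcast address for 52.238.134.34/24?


Network: 52.238.134.0/24
Host bits = 8
Set all host bits to 1:
Broadcast: 52.238.134.255


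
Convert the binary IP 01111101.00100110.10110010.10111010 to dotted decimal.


01111101 = 125
00100110 = 38
10110010 = 178
10111010 = 186
IP: 125.38.178.186


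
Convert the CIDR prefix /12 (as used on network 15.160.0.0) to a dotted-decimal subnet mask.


/12 means 12 network bits, 20 host bits
Binary: 11111111111100000000000000000000
Mask: 255.240.0.0


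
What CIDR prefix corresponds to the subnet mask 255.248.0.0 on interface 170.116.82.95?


Binary: 11111111.11111000.00000000.00000000
Count leading 1s
Prefix: /13


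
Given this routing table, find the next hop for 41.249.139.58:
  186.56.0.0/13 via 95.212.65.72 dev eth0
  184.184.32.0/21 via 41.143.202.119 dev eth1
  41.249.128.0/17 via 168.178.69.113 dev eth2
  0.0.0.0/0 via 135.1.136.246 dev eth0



Longest prefix match for 41.249.139.58:
  /13 186.56.0.0: no
  /21 184.184.32.0: no
  /17 41.249.128.0: MATCH
  /0 0.0.0.0: MATCH
Selected: next-hop 168.178.69.113 via eth2 (matched /17)


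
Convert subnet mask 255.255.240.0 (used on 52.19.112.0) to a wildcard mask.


Subnet mask: 255.255.240.0
Wildcard = 255.255.255.255 - subnet mask
255 - 255 = 0
255 - 255 = 0
255 - 240 = 15
255 - 0 = 255
Wildcard: 0.0.15.255


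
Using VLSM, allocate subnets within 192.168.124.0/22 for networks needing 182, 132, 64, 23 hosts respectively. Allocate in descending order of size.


182 hosts -> /24 (254 usable): 192.168.124.0/24
132 hosts -> /24 (254 usable): 192.168.125.0/24
64 hosts -> /25 (126 usable): 192.168.126.0/25
23 hosts -> /27 (30 usable): 192.168.126.128/27
Allocation: 192.168.124.0/24 (182 hosts, 254 usable); 192.168.125.0/24 (132 hosts, 254 usable); 192.168.126.0/25 (64 hosts, 126 usable); 192.168.126.128/27 (23 hosts, 30 usable)


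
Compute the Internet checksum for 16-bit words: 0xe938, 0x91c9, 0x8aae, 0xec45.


Sum all words (with carry folding):
+ 0xe938 = 0xe938
+ 0x91c9 = 0x7b02
+ 0x8aae = 0x05b1
+ 0xec45 = 0xf1f6
One's complement: ~0xf1f6
Checksum = 0x0e09


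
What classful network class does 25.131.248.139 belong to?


First octet: 25
Binary: 00011001
0xxxxxxx -> Class A (1-126)
Class A, default mask 255.0.0.0 (/8)


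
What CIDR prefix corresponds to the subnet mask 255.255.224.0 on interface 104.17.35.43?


Binary: 11111111.11111111.11100000.00000000
Count leading 1s
Prefix: /19


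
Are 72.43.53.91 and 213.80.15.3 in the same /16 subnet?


Mask: 255.255.0.0
72.43.53.91 AND mask = 72.43.0.0
213.80.15.3 AND mask = 213.80.0.0
No, different subnets (72.43.0.0 vs 213.80.0.0)


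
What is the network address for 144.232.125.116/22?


IP:   10010000.11101000.01111101.01110100
Mask: 11111111.11111111.11111100.00000000
AND operation:
Net:  10010000.11101000.01111100.00000000
Network: 144.232.124.0/22


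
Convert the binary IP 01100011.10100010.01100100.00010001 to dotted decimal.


01100011 = 99
10100010 = 162
01100100 = 100
00010001 = 17
IP: 99.162.100.17


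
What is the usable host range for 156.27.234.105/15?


Network: 156.26.0.0
Broadcast: 156.27.255.255
First usable = network + 1
Last usable = broadcast - 1
Range: 156.26.0.1 to 156.27.255.254


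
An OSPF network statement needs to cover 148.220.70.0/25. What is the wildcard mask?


Subnet mask: 255.255.255.128
Wildcard = 255.255.255.255 - subnet mask
255 - 255 = 0
255 - 255 = 0
255 - 255 = 0
255 - 128 = 127
Wildcard: 0.0.0.127


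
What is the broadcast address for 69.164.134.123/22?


Network: 69.164.132.0/22
Host bits = 10
Set all host bits to 1:
Broadcast: 69.164.135.255


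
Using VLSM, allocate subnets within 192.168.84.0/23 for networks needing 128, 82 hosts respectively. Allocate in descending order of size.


128 hosts -> /24 (254 usable): 192.168.84.0/24
82 hosts -> /25 (126 usable): 192.168.85.0/25
Allocation: 192.168.84.0/24 (128 hosts, 254 usable); 192.168.85.0/25 (82 hosts, 126 usable)


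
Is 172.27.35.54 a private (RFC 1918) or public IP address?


RFC 1918 private ranges:
  10.0.0.0/8 (10.0.0.0 - 10.255.255.255)
  172.16.0.0/12 (172.16.0.0 - 172.31.255.255)
  192.168.0.0/16 (192.168.0.0 - 192.168.255.255)
Private (in 172.16.0.0/12)


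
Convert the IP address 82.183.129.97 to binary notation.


82 = 01010010
183 = 10110111
129 = 10000001
97 = 01100001
Binary: 01010010.10110111.10000001.01100001


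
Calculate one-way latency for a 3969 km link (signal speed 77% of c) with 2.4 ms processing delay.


Speed = 0.77 * 3e5 km/s = 231000 km/s
Propagation delay = 3969 / 231000 = 0.0172 s = 17.1818 ms
Processing delay = 2.4 ms
Total one-way latency = 19.5818 ms


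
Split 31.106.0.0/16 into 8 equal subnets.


New prefix = 16 + 3 = 19
Each subnet has 8192 addresses
  31.106.0.0/19
  31.106.32.0/19
  31.106.64.0/19
  31.106.96.0/19
  31.106.128.0/19
  31.106.160.0/19
  31.106.192.0/19
  31.106.224.0/19
Subnets: 31.106.0.0/19, 31.106.32.0/19, 31.106.64.0/19, 31.106.96.0/19, 31.106.128.0/19, 31.106.160.0/19, 31.106.192.0/19, 31.106.224.0/19


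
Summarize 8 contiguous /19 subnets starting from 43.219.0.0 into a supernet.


Original prefix: /19
Number of subnets: 8 = 2^3
New prefix = 19 - 3 = 16
Supernet: 43.219.0.0/16


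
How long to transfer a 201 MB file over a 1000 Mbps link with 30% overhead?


Effective throughput = 1000 * (1 - 30/100) = 700 Mbps
File size in Mb = 201 * 8 = 1608 Mb
Time = 1608 / 700
Time = 2.2971 seconds


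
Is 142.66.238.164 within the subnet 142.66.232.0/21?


Subnet network: 142.66.232.0
Test IP AND mask: 142.66.232.0
Yes, 142.66.238.164 is in 142.66.232.0/21


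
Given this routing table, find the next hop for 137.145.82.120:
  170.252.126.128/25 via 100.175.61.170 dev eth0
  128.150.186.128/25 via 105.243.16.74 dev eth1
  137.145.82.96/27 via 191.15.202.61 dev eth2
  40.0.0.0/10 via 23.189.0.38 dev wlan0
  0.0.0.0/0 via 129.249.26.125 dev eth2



Longest prefix match for 137.145.82.120:
  /25 170.252.126.128: no
  /25 128.150.186.128: no
  /27 137.145.82.96: MATCH
  /10 40.0.0.0: no
  /0 0.0.0.0: MATCH
Selected: next-hop 191.15.202.61 via eth2 (matched /27)


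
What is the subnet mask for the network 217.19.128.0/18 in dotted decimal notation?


/18 means 18 network bits, 14 host bits
Binary: 11111111111111111100000000000000
Mask: 255.255.192.0


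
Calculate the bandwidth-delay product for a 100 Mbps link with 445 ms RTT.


BDP = bandwidth * RTT
= 100 Mbps * 445 ms
= 100 * 1e6 * 445 / 1000 bits
= 44500000 bits
= 5562500 bytes
= 5432.1289 KB
BDP = 44500000 bits (5562500 bytes)


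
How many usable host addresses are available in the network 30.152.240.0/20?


Host bits = 32 - 20 = 12
Total addresses = 2^12 = 4096
Usable = total - 2 (network and broadcast)
Usable hosts: 4094


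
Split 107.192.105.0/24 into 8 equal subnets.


New prefix = 24 + 3 = 27
Each subnet has 32 addresses
  107.192.105.0/27
  107.192.105.32/27
  107.192.105.64/27
  107.192.105.96/27
  107.192.105.128/27
  107.192.105.160/27
  107.192.105.192/27
  107.192.105.224/27
Subnets: 107.192.105.0/27, 107.192.105.32/27, 107.192.105.64/27, 107.192.105.96/27, 107.192.105.128/27, 107.192.105.160/27, 107.192.105.192/27, 107.192.105.224/27


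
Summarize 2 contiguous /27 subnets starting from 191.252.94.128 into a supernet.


Original prefix: /27
Number of subnets: 2 = 2^1
New prefix = 27 - 1 = 26
Supernet: 191.252.94.128/26


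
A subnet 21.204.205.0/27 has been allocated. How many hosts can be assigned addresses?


Host bits = 32 - 27 = 5
Total addresses = 2^5 = 32
Usable = total - 2 (network and broadcast)
Usable hosts: 30


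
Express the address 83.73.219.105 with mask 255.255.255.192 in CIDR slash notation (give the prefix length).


Binary: 11111111.11111111.11111111.11000000
Count leading 1s
Prefix: /26


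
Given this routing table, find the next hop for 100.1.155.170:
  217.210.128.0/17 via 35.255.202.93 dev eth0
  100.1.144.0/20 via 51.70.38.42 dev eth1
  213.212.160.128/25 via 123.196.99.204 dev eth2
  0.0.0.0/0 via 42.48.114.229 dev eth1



Longest prefix match for 100.1.155.170:
  /17 217.210.128.0: no
  /20 100.1.144.0: MATCH
  /25 213.212.160.128: no
  /0 0.0.0.0: MATCH
Selected: next-hop 51.70.38.42 via eth1 (matched /20)


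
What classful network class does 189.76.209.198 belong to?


First octet: 189
Binary: 10111101
10xxxxxx -> Class B (128-191)
Class B, default mask 255.255.0.0 (/16)


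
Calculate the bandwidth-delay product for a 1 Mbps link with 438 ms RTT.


BDP = bandwidth * RTT
= 1 Mbps * 438 ms
= 1 * 1e6 * 438 / 1000 bits
= 438000 bits
= 54750 bytes
= 53.4668 KB
BDP = 438000 bits (54750 bytes)


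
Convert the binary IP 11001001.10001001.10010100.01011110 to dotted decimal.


11001001 = 201
10001001 = 137
10010100 = 148
01011110 = 94
IP: 201.137.148.94


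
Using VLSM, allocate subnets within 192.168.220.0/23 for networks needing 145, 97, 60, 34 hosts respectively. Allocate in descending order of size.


145 hosts -> /24 (254 usable): 192.168.220.0/24
97 hosts -> /25 (126 usable): 192.168.221.0/25
60 hosts -> /26 (62 usable): 192.168.221.128/26
34 hosts -> /26 (62 usable): 192.168.221.192/26
Allocation: 192.168.220.0/24 (145 hosts, 254 usable); 192.168.221.0/25 (97 hosts, 126 usable); 192.168.221.128/26 (60 hosts, 62 usable); 192.168.221.192/26 (34 hosts, 62 usable)


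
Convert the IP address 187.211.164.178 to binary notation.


187 = 10111011
211 = 11010011
164 = 10100100
178 = 10110010
Binary: 10111011.11010011.10100100.10110010


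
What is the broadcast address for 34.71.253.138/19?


Network: 34.71.224.0/19
Host bits = 13
Set all host bits to 1:
Broadcast: 34.71.255.255


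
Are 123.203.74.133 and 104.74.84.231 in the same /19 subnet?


Mask: 255.255.224.0
123.203.74.133 AND mask = 123.203.64.0
104.74.84.231 AND mask = 104.74.64.0
No, different subnets (123.203.64.0 vs 104.74.64.0)


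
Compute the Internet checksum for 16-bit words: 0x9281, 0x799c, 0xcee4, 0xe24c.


Sum all words (with carry folding):
+ 0x9281 = 0x9281
+ 0x799c = 0x0c1e
+ 0xcee4 = 0xdb02
+ 0xe24c = 0xbd4f
One's complement: ~0xbd4f
Checksum = 0x42b0


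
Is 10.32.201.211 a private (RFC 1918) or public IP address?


RFC 1918 private ranges:
  10.0.0.0/8 (10.0.0.0 - 10.255.255.255)
  172.16.0.0/12 (172.16.0.0 - 172.31.255.255)
  192.168.0.0/16 (192.168.0.0 - 192.168.255.255)
Private (in 10.0.0.0/8)


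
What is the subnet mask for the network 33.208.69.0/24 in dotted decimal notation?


/24 means 24 network bits, 8 host bits
Binary: 11111111111111111111111100000000
Mask: 255.255.255.0


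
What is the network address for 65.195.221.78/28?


IP:   01000001.11000011.11011101.01001110
Mask: 11111111.11111111.11111111.11110000
AND operation:
Net:  01000001.11000011.11011101.01000000
Network: 65.195.221.64/28


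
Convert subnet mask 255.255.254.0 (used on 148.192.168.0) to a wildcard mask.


Subnet mask: 255.255.254.0
Wildcard = 255.255.255.255 - subnet mask
255 - 255 = 0
255 - 255 = 0
255 - 254 = 1
255 - 0 = 255
Wildcard: 0.0.1.255


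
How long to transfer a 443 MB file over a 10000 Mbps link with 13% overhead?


Effective throughput = 10000 * (1 - 13/100) = 8700 Mbps
File size in Mb = 443 * 8 = 3544 Mb
Time = 3544 / 8700
Time = 0.4074 seconds


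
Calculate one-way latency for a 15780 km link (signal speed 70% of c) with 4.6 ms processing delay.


Speed = 0.7 * 3e5 km/s = 210000 km/s
Propagation delay = 15780 / 210000 = 0.0751 s = 75.1429 ms
Processing delay = 4.6 ms
Total one-way latency = 79.7429 ms


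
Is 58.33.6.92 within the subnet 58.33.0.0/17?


Subnet network: 58.33.0.0
Test IP AND mask: 58.33.0.0
Yes, 58.33.6.92 is in 58.33.0.0/17


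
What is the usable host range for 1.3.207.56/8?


Network: 1.0.0.0
Broadcast: 1.255.255.255
First usable = network + 1
Last usable = broadcast - 1
Range: 1.0.0.1 to 1.255.255.254


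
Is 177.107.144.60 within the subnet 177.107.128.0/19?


Subnet network: 177.107.128.0
Test IP AND mask: 177.107.128.0
Yes, 177.107.144.60 is in 177.107.128.0/19


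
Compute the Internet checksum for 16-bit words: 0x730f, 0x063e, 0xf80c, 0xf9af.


Sum all words (with carry folding):
+ 0x730f = 0x730f
+ 0x063e = 0x794d
+ 0xf80c = 0x715a
+ 0xf9af = 0x6b0a
One's complement: ~0x6b0a
Checksum = 0x94f5


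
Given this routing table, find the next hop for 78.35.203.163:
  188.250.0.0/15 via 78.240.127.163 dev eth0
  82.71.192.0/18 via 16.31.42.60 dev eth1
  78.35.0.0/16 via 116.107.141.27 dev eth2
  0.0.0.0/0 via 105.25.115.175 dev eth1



Longest prefix match for 78.35.203.163:
  /15 188.250.0.0: no
  /18 82.71.192.0: no
  /16 78.35.0.0: MATCH
  /0 0.0.0.0: MATCH
Selected: next-hop 116.107.141.27 via eth2 (matched /16)


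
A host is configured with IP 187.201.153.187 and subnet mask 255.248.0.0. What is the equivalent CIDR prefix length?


Binary: 11111111.11111000.00000000.00000000
Count leading 1s
Prefix: /13


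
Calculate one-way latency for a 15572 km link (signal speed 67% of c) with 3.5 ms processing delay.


Speed = 0.67 * 3e5 km/s = 201000 km/s
Propagation delay = 15572 / 201000 = 0.0775 s = 77.4726 ms
Processing delay = 3.5 ms
Total one-way latency = 80.9726 ms


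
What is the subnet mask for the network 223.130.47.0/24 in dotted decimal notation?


/24 means 24 network bits, 8 host bits
Binary: 11111111111111111111111100000000
Mask: 255.255.255.0


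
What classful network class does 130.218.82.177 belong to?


First octet: 130
Binary: 10000010
10xxxxxx -> Class B (128-191)
Class B, default mask 255.255.0.0 (/16)


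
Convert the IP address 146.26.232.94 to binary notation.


146 = 10010010
26 = 00011010
232 = 11101000
94 = 01011110
Binary: 10010010.00011010.11101000.01011110


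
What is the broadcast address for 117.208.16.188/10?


Network: 117.192.0.0/10
Host bits = 22
Set all host bits to 1:
Broadcast: 117.255.255.255


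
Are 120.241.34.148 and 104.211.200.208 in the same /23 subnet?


Mask: 255.255.254.0
120.241.34.148 AND mask = 120.241.34.0
104.211.200.208 AND mask = 104.211.200.0
No, different subnets (120.241.34.0 vs 104.211.200.0)


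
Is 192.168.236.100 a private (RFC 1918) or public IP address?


RFC 1918 private ranges:
  10.0.0.0/8 (10.0.0.0 - 10.255.255.255)
  172.16.0.0/12 (172.16.0.0 - 172.31.255.255)
  192.168.0.0/16 (192.168.0.0 - 192.168.255.255)
Private (in 192.168.0.0/16)


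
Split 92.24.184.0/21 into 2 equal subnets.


New prefix = 21 + 1 = 22
Each subnet has 1024 addresses
  92.24.184.0/22
  92.24.188.0/22
Subnets: 92.24.184.0/22, 92.24.188.0/22


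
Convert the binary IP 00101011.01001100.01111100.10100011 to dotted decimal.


00101011 = 43
01001100 = 76
01111100 = 124
10100011 = 163
IP: 43.76.124.163


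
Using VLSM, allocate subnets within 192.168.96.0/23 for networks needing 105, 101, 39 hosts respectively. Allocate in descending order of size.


105 hosts -> /25 (126 usable): 192.168.96.0/25
101 hosts -> /25 (126 usable): 192.168.96.128/25
39 hosts -> /26 (62 usable): 192.168.97.0/26
Allocation: 192.168.96.0/25 (105 hosts, 126 usable); 192.168.96.128/25 (101 hosts, 126 usable); 192.168.97.0/26 (39 hosts, 62 usable)


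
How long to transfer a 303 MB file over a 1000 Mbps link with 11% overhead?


Effective throughput = 1000 * (1 - 11/100) = 890 Mbps
File size in Mb = 303 * 8 = 2424 Mb
Time = 2424 / 890
Time = 2.7236 seconds


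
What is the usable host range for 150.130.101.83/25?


Network: 150.130.101.0
Broadcast: 150.130.101.127
First usable = network + 1
Last usable = broadcast - 1
Range: 150.130.101.1 to 150.130.101.126


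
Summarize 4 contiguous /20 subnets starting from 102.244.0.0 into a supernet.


Original prefix: /20
Number of subnets: 4 = 2^2
New prefix = 20 - 2 = 18
Supernet: 102.244.0.0/18


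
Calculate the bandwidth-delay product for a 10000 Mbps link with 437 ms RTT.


BDP = bandwidth * RTT
= 10000 Mbps * 437 ms
= 10000 * 1e6 * 437 / 1000 bits
= 4370000000 bits
= 546250000 bytes
= 533447.2656 KB
BDP = 4370000000 bits (546250000 bytes)


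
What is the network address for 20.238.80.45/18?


IP:   00010100.11101110.01010000.00101101
Mask: 11111111.11111111.11000000.00000000
AND operation:
Net:  00010100.11101110.01000000.00000000
Network: 20.238.64.0/18


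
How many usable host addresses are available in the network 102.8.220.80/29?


Host bits = 32 - 29 = 3
Total addresses = 2^3 = 8
Usable = total - 2 (network and broadcast)
Usable hosts: 6


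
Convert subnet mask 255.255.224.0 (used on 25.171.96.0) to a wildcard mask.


Subnet mask: 255.255.224.0
Wildcard = 255.255.255.255 - subnet mask
255 - 255 = 0
255 - 255 = 0
255 - 224 = 31
255 - 0 = 255
Wildcard: 0.0.31.255


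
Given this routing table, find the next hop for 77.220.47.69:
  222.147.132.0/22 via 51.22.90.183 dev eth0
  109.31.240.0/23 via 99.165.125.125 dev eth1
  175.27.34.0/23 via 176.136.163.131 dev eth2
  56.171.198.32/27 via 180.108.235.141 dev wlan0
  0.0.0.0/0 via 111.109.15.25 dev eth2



Longest prefix match for 77.220.47.69:
  /22 222.147.132.0: no
  /23 109.31.240.0: no
  /23 175.27.34.0: no
  /27 56.171.198.32: no
  /0 0.0.0.0: MATCH
Selected: next-hop 111.109.15.25 via eth2 (matched /0)


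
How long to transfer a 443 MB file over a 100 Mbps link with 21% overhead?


Effective throughput = 100 * (1 - 21/100) = 79 Mbps
File size in Mb = 443 * 8 = 3544 Mb
Time = 3544 / 79
Time = 44.8608 seconds


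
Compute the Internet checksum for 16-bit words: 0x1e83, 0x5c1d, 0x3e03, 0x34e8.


Sum all words (with carry folding):
+ 0x1e83 = 0x1e83
+ 0x5c1d = 0x7aa0
+ 0x3e03 = 0xb8a3
+ 0x34e8 = 0xed8b
One's complement: ~0xed8b
Checksum = 0x1274


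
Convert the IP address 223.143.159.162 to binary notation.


223 = 11011111
143 = 10001111
159 = 10011111
162 = 10100010
Binary: 11011111.10001111.10011111.10100010


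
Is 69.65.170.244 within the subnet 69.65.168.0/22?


Subnet network: 69.65.168.0
Test IP AND mask: 69.65.168.0
Yes, 69.65.170.244 is in 69.65.168.0/22


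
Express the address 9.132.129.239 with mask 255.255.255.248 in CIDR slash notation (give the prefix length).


Binary: 11111111.11111111.11111111.11111000
Count leading 1s
Prefix: /29


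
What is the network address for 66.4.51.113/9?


IP:   01000010.00000100.00110011.01110001
Mask: 11111111.10000000.00000000.00000000
AND operation:
Net:  01000010.00000000.00000000.00000000
Network: 66.0.0.0/9


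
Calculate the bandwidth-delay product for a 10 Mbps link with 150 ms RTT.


BDP = bandwidth * RTT
= 10 Mbps * 150 ms
= 10 * 1e6 * 150 / 1000 bits
= 1500000 bits
= 187500 bytes
= 183.1055 KB
BDP = 1500000 bits (187500 bytes)


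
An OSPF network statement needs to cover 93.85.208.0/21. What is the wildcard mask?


Subnet mask: 255.255.248.0
Wildcard = 255.255.255.255 - subnet mask
255 - 255 = 0
255 - 255 = 0
255 - 248 = 7
255 - 0 = 255
Wildcard: 0.0.7.255


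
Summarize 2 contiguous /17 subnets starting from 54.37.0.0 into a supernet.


Original prefix: /17
Number of subnets: 2 = 2^1
New prefix = 17 - 1 = 16
Supernet: 54.37.0.0/16


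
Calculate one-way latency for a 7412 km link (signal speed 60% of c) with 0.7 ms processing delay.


Speed = 0.6 * 3e5 km/s = 180000 km/s
Propagation delay = 7412 / 180000 = 0.0412 s = 41.1778 ms
Processing delay = 0.7 ms
Total one-way latency = 41.8778 ms


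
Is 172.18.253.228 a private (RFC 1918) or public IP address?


RFC 1918 private ranges:
  10.0.0.0/8 (10.0.0.0 - 10.255.255.255)
  172.16.0.0/12 (172.16.0.0 - 172.31.255.255)
  192.168.0.0/16 (192.168.0.0 - 192.168.255.255)
Private (in 172.16.0.0/12)


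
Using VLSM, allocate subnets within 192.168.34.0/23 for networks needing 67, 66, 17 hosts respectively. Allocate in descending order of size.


67 hosts -> /25 (126 usable): 192.168.34.0/25
66 hosts -> /25 (126 usable): 192.168.34.128/25
17 hosts -> /27 (30 usable): 192.168.35.0/27
Allocation: 192.168.34.0/25 (67 hosts, 126 usable); 192.168.34.128/25 (66 hosts, 126 usable); 192.168.35.0/27 (17 hosts, 30 usable)


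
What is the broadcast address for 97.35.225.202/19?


Network: 97.35.224.0/19
Host bits = 13
Set all host bits to 1:
Broadcast: 97.35.255.255


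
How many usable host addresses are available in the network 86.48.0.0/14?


Host bits = 32 - 14 = 18
Total addresses = 2^18 = 262144
Usable = total - 2 (network and broadcast)
Usable hosts: 262142


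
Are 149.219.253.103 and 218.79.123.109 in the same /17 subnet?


Mask: 255.255.128.0
149.219.253.103 AND mask = 149.219.128.0
218.79.123.109 AND mask = 218.79.0.0
No, different subnets (149.219.128.0 vs 218.79.0.0)


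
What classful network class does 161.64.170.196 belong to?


First octet: 161
Binary: 10100001
10xxxxxx -> Class B (128-191)
Class B, default mask 255.255.0.0 (/16)


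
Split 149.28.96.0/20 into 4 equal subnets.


New prefix = 20 + 2 = 22
Each subnet has 1024 addresses
  149.28.96.0/22
  149.28.100.0/22
  149.28.104.0/22
  149.28.108.0/22
Subnets: 149.28.96.0/22, 149.28.100.0/22, 149.28.104.0/22, 149.28.108.0/22


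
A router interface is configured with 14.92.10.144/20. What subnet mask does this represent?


/20 means 20 network bits, 12 host bits
Binary: 11111111111111111111000000000000
Mask: 255.255.240.0


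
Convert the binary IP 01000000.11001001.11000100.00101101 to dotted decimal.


01000000 = 64
11001001 = 201
11000100 = 196
00101101 = 45
IP: 64.201.196.45


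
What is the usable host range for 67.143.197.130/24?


Network: 67.143.197.0
Broadcast: 67.143.197.255
First usable = network + 1
Last usable = broadcast - 1
Range: 67.143.197.1 to 67.143.197.254


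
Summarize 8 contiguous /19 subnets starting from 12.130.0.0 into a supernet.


Original prefix: /19
Number of subnets: 8 = 2^3
New prefix = 19 - 3 = 16
Supernet: 12.130.0.0/16


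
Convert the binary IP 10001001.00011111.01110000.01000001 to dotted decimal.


10001001 = 137
00011111 = 31
01110000 = 112
01000001 = 65
IP: 137.31.112.65


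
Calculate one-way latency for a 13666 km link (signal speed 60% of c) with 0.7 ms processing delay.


Speed = 0.6 * 3e5 km/s = 180000 km/s
Propagation delay = 13666 / 180000 = 0.0759 s = 75.9222 ms
Processing delay = 0.7 ms
Total one-way latency = 76.6222 ms


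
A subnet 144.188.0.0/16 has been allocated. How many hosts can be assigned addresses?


Host bits = 32 - 16 = 16
Total addresses = 2^16 = 65536
Usable = total - 2 (network and broadcast)
Usable hosts: 65534


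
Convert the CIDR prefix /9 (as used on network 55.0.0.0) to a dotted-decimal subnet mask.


/9 means 9 network bits, 23 host bits
Binary: 11111111100000000000000000000000
Mask: 255.128.0.0


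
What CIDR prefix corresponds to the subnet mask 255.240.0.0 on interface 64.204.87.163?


Binary: 11111111.11110000.00000000.00000000
Count leading 1s
Prefix: /12


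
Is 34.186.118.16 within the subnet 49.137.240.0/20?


Subnet network: 49.137.240.0
Test IP AND mask: 34.186.112.0
No, 34.186.118.16 is not in 49.137.240.0/20


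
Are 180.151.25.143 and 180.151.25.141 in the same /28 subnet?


Mask: 255.255.255.240
180.151.25.143 AND mask = 180.151.25.128
180.151.25.141 AND mask = 180.151.25.128
Yes, same subnet (180.151.25.128)


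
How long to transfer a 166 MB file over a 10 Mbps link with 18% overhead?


Effective throughput = 10 * (1 - 18/100) = 8.2 Mbps
File size in Mb = 166 * 8 = 1328 Mb
Time = 1328 / 8.2
Time = 161.9512 seconds


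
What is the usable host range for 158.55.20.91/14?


Network: 158.52.0.0
Broadcast: 158.55.255.255
First usable = network + 1
Last usable = broadcast - 1
Range: 158.52.0.1 to 158.55.255.254


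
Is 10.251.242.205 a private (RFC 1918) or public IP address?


RFC 1918 private ranges:
  10.0.0.0/8 (10.0.0.0 - 10.255.255.255)
  172.16.0.0/12 (172.16.0.0 - 172.31.255.255)
  192.168.0.0/16 (192.168.0.0 - 192.168.255.255)
Private (in 10.0.0.0/8)


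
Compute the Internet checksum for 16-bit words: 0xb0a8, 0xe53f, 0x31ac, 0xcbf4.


Sum all words (with carry folding):
+ 0xb0a8 = 0xb0a8
+ 0xe53f = 0x95e8
+ 0x31ac = 0xc794
+ 0xcbf4 = 0x9389
One's complement: ~0x9389
Checksum = 0x6c76


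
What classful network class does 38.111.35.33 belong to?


First octet: 38
Binary: 00100110
0xxxxxxx -> Class A (1-126)
Class A, default mask 255.0.0.0 (/8)


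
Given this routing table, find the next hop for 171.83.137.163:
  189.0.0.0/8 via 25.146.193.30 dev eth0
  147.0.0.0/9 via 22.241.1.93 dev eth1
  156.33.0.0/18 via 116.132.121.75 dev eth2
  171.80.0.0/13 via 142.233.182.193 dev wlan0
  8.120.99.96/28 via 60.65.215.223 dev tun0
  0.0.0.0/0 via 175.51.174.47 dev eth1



Longest prefix match for 171.83.137.163:
  /8 189.0.0.0: no
  /9 147.0.0.0: no
  /18 156.33.0.0: no
  /13 171.80.0.0: MATCH
  /28 8.120.99.96: no
  /0 0.0.0.0: MATCH
Selected: next-hop 142.233.182.193 via wlan0 (matched /13)


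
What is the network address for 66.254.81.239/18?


IP:   01000010.11111110.01010001.11101111
Mask: 11111111.11111111.11000000.00000000
AND operation:
Net:  01000010.11111110.01000000.00000000
Network: 66.254.64.0/18


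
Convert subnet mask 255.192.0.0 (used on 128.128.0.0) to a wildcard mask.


Subnet mask: 255.192.0.0
Wildcard = 255.255.255.255 - subnet mask
255 - 255 = 0
255 - 192 = 63
255 - 0 = 255
255 - 0 = 255
Wildcard: 0.63.255.255


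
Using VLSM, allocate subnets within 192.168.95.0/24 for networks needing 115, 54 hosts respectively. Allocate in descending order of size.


115 hosts -> /25 (126 usable): 192.168.95.0/25
54 hosts -> /26 (62 usable): 192.168.95.128/26
Allocation: 192.168.95.0/25 (115 hosts, 126 usable); 192.168.95.128/26 (54 hosts, 62 usable)


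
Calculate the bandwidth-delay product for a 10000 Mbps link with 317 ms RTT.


BDP = bandwidth * RTT
= 10000 Mbps * 317 ms
= 10000 * 1e6 * 317 / 1000 bits
= 3170000000 bits
= 396250000 bytes
= 386962.8906 KB
BDP = 3170000000 bits (396250000 bytes)


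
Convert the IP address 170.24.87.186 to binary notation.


170 = 10101010
24 = 00011000
87 = 01010111
186 = 10111010
Binary: 10101010.00011000.01010111.10111010


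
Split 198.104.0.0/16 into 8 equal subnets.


New prefix = 16 + 3 = 19
Each subnet has 8192 addresses
  198.104.0.0/19
  198.104.32.0/19
  198.104.64.0/19
  198.104.96.0/19
  198.104.128.0/19
  198.104.160.0/19
  198.104.192.0/19
  198.104.224.0/19
Subnets: 198.104.0.0/19, 198.104.32.0/19, 198.104.64.0/19, 198.104.96.0/19, 198.104.128.0/19, 198.104.160.0/19, 198.104.192.0/19, 198.104.224.0/19


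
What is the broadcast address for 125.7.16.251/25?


Network: 125.7.16.128/25
Host bits = 7
Set all host bits to 1:
Broadcast: 125.7.16.255


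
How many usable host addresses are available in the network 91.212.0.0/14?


Host bits = 32 - 14 = 18
Total addresses = 2^18 = 262144
Usable = total - 2 (network and broadcast)
Usable hosts: 262142


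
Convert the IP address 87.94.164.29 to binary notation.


87 = 01010111
94 = 01011110
164 = 10100100
29 = 00011101
Binary: 01010111.01011110.10100100.00011101


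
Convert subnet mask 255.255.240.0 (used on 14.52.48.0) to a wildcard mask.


Subnet mask: 255.255.240.0
Wildcard = 255.255.255.255 - subnet mask
255 - 255 = 0
255 - 255 = 0
255 - 240 = 15
255 - 0 = 255
Wildcard: 0.0.15.255


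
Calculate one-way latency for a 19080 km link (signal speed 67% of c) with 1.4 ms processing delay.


Speed = 0.67 * 3e5 km/s = 201000 km/s
Propagation delay = 19080 / 201000 = 0.0949 s = 94.9254 ms
Processing delay = 1.4 ms
Total one-way latency = 96.3254 ms


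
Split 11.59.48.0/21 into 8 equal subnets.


New prefix = 21 + 3 = 24
Each subnet has 256 addresses
  11.59.48.0/24
  11.59.49.0/24
  11.59.50.0/24
  11.59.51.0/24
  11.59.52.0/24
  11.59.53.0/24
  11.59.54.0/24
  11.59.55.0/24
Subnets: 11.59.48.0/24, 11.59.49.0/24, 11.59.50.0/24, 11.59.51.0/24, 11.59.52.0/24, 11.59.53.0/24, 11.59.54.0/24, 11.59.55.0/24


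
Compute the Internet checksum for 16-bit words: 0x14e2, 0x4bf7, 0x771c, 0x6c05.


Sum all words (with carry folding):
+ 0x14e2 = 0x14e2
+ 0x4bf7 = 0x60d9
+ 0x771c = 0xd7f5
+ 0x6c05 = 0x43fb
One's complement: ~0x43fb
Checksum = 0xbc04


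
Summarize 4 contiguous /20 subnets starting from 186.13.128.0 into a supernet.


Original prefix: /20
Number of subnets: 4 = 2^2
New prefix = 20 - 2 = 18
Supernet: 186.13.128.0/18


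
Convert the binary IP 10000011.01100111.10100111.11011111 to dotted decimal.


10000011 = 131
01100111 = 103
10100111 = 167
11011111 = 223
IP: 131.103.167.223


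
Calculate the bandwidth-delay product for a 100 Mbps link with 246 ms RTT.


BDP = bandwidth * RTT
= 100 Mbps * 246 ms
= 100 * 1e6 * 246 / 1000 bits
= 24600000 bits
= 3075000 bytes
= 3002.9297 KB
BDP = 24600000 bits (3075000 bytes)


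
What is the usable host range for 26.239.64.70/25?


Network: 26.239.64.0
Broadcast: 26.239.64.127
First usable = network + 1
Last usable = broadcast - 1
Range: 26.239.64.1 to 26.239.64.126


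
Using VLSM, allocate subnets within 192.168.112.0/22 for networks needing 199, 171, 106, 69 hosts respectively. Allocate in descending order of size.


199 hosts -> /24 (254 usable): 192.168.112.0/24
171 hosts -> /24 (254 usable): 192.168.113.0/24
106 hosts -> /25 (126 usable): 192.168.114.0/25
69 hosts -> /25 (126 usable): 192.168.114.128/25
Allocation: 192.168.112.0/24 (199 hosts, 254 usable); 192.168.113.0/24 (171 hosts, 254 usable); 192.168.114.0/25 (106 hosts, 126 usable); 192.168.114.128/25 (69 hosts, 126 usable)


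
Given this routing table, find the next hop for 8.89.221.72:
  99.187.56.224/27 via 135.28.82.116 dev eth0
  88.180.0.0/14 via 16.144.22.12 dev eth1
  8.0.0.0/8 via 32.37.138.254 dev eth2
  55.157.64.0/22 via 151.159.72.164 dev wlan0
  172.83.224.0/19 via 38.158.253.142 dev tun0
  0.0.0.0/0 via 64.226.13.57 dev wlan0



Longest prefix match for 8.89.221.72:
  /27 99.187.56.224: no
  /14 88.180.0.0: no
  /8 8.0.0.0: MATCH
  /22 55.157.64.0: no
  /19 172.83.224.0: no
  /0 0.0.0.0: MATCH
Selected: next-hop 32.37.138.254 via eth2 (matched /8)


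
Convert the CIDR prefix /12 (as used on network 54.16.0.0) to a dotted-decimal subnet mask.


/12 means 12 network bits, 20 host bits
Binary: 11111111111100000000000000000000
Mask: 255.240.0.0


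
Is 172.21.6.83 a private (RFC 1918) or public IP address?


RFC 1918 private ranges:
  10.0.0.0/8 (10.0.0.0 - 10.255.255.255)
  172.16.0.0/12 (172.16.0.0 - 172.31.255.255)
  192.168.0.0/16 (192.168.0.0 - 192.168.255.255)
Private (in 172.16.0.0/12)


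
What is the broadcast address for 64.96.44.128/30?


Network: 64.96.44.128/30
Host bits = 2
Set all host bits to 1:
Broadcast: 64.96.44.131


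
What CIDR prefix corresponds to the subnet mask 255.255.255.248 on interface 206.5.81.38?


Binary: 11111111.11111111.11111111.11111000
Count leading 1s
Prefix: /29


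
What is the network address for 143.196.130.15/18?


IP:   10001111.11000100.10000010.00001111
Mask: 11111111.11111111.11000000.00000000
AND operation:
Net:  10001111.11000100.10000000.00000000
Network: 143.196.128.0/18


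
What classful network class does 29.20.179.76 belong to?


First octet: 29
Binary: 00011101
0xxxxxxx -> Class A (1-126)
Class A, default mask 255.0.0.0 (/8)


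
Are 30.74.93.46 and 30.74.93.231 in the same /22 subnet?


Mask: 255.255.252.0
30.74.93.46 AND mask = 30.74.92.0
30.74.93.231 AND mask = 30.74.92.0
Yes, same subnet (30.74.92.0)


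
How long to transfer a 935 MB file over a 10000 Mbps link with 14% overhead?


Effective throughput = 10000 * (1 - 14/100) = 8600 Mbps
File size in Mb = 935 * 8 = 7480 Mb
Time = 7480 / 8600
Time = 0.8698 seconds


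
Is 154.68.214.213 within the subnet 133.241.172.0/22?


Subnet network: 133.241.172.0
Test IP AND mask: 154.68.212.0
No, 154.68.214.213 is not in 133.241.172.0/22


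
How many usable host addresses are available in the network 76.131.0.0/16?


Host bits = 32 - 16 = 16
Total addresses = 2^16 = 65536
Usable = total - 2 (network and broadcast)
Usable hosts: 65534


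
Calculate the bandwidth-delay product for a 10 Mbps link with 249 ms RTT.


BDP = bandwidth * RTT
= 10 Mbps * 249 ms
= 10 * 1e6 * 249 / 1000 bits
= 2490000 bits
= 311250 bytes
= 303.9551 KB
BDP = 2490000 bits (311250 bytes)


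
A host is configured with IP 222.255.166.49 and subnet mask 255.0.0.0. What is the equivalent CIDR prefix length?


Binary: 11111111.00000000.00000000.00000000
Count leading 1s
Prefix: /8


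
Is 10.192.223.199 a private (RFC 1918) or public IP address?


RFC 1918 private ranges:
  10.0.0.0/8 (10.0.0.0 - 10.255.255.255)
  172.16.0.0/12 (172.16.0.0 - 172.31.255.255)
  192.168.0.0/16 (192.168.0.0 - 192.168.255.255)
Private (in 10.0.0.0/8)


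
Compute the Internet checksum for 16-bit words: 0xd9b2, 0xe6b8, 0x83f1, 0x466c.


Sum all words (with carry folding):
+ 0xd9b2 = 0xd9b2
+ 0xe6b8 = 0xc06b
+ 0x83f1 = 0x445d
+ 0x466c = 0x8ac9
One's complement: ~0x8ac9
Checksum = 0x7536


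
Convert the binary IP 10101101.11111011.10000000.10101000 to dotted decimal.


10101101 = 173
11111011 = 251
10000000 = 128
10101000 = 168
IP: 173.251.128.168


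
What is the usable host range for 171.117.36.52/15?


Network: 171.116.0.0
Broadcast: 171.117.255.255
First usable = network + 1
Last usable = broadcast - 1
Range: 171.116.0.1 to 171.117.255.254


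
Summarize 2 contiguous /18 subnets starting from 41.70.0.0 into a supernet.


Original prefix: /18
Number of subnets: 2 = 2^1
New prefix = 18 - 1 = 17
Supernet: 41.70.0.0/17


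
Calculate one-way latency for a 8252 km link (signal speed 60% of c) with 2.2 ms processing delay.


Speed = 0.6 * 3e5 km/s = 180000 km/s
Propagation delay = 8252 / 180000 = 0.0458 s = 45.8444 ms
Processing delay = 2.2 ms
Total one-way latency = 48.0444 ms


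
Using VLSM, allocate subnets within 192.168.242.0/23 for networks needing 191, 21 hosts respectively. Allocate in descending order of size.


191 hosts -> /24 (254 usable): 192.168.242.0/24
21 hosts -> /27 (30 usable): 192.168.243.0/27
Allocation: 192.168.242.0/24 (191 hosts, 254 usable); 192.168.243.0/27 (21 hosts, 30 usable)


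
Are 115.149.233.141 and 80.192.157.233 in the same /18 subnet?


Mask: 255.255.192.0
115.149.233.141 AND mask = 115.149.192.0
80.192.157.233 AND mask = 80.192.128.0
No, different subnets (115.149.192.0 vs 80.192.128.0)


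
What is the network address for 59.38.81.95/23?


IP:   00111011.00100110.01010001.01011111
Mask: 11111111.11111111.11111110.00000000
AND operation:
Net:  00111011.00100110.01010000.00000000
Network: 59.38.80.0/23


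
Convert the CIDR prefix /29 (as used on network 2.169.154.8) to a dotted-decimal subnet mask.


/29 means 29 network bits, 3 host bits
Binary: 11111111111111111111111111111000
Mask: 255.255.255.248


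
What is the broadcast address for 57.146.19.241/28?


Network: 57.146.19.240/28
Host bits = 4
Set all host bits to 1:
Broadcast: 57.146.19.255


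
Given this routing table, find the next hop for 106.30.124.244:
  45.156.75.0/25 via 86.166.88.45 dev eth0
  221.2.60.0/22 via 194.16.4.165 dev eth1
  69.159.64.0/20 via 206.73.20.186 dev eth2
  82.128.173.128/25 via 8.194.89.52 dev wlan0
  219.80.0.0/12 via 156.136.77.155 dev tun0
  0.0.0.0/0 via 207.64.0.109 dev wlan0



Longest prefix match for 106.30.124.244:
  /25 45.156.75.0: no
  /22 221.2.60.0: no
  /20 69.159.64.0: no
  /25 82.128.173.128: no
  /12 219.80.0.0: no
  /0 0.0.0.0: MATCH
Selected: next-hop 207.64.0.109 via wlan0 (matched /0)


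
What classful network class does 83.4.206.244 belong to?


First octet: 83
Binary: 01010011
0xxxxxxx -> Class A (1-126)
Class A, default mask 255.0.0.0 (/8)


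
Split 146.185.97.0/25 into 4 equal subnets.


New prefix = 25 + 2 = 27
Each subnet has 32 addresses
  146.185.97.0/27
  146.185.97.32/27
  146.185.97.64/27
  146.185.97.96/27
Subnets: 146.185.97.0/27, 146.185.97.32/27, 146.185.97.64/27, 146.185.97.96/27


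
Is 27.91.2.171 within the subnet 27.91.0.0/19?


Subnet network: 27.91.0.0
Test IP AND mask: 27.91.0.0
Yes, 27.91.2.171 is in 27.91.0.0/19


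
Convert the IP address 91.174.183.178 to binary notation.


91 = 01011011
174 = 10101110
183 = 10110111
178 = 10110010
Binary: 01011011.10101110.10110111.10110010


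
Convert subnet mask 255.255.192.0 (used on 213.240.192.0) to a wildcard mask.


Subnet mask: 255.255.192.0
Wildcard = 255.255.255.255 - subnet mask
255 - 255 = 0
255 - 255 = 0
255 - 192 = 63
255 - 0 = 255
Wildcard: 0.0.63.255


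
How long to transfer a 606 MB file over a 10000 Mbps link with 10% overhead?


Effective throughput = 10000 * (1 - 10/100) = 9000 Mbps
File size in Mb = 606 * 8 = 4848 Mb
Time = 4848 / 9000
Time = 0.5387 seconds


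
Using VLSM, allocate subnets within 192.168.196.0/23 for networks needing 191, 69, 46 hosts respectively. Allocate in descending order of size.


191 hosts -> /24 (254 usable): 192.168.196.0/24
69 hosts -> /25 (126 usable): 192.168.197.0/25
46 hosts -> /26 (62 usable): 192.168.197.128/26
Allocation: 192.168.196.0/24 (191 hosts, 254 usable); 192.168.197.0/25 (69 hosts, 126 usable); 192.168.197.128/26 (46 hosts, 62 usable)


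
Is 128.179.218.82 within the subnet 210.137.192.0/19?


Subnet network: 210.137.192.0
Test IP AND mask: 128.179.192.0
No, 128.179.218.82 is not in 210.137.192.0/19


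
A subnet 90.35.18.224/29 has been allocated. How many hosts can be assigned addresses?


Host bits = 32 - 29 = 3
Total addresses = 2^3 = 8
Usable = total - 2 (network and broadcast)
Usable hosts: 6
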